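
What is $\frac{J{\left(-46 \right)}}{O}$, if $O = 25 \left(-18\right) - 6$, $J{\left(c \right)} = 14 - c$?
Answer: $- \frac{5}{38} \approx -0.13158$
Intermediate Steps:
$O = -456$ ($O = -450 - 6 = -456$)
$\frac{J{\left(-46 \right)}}{O} = \frac{14 - -46}{-456} = \left(14 + 46\right) \left(- \frac{1}{456}\right) = 60 \left(- \frac{1}{456}\right) = - \frac{5}{38}$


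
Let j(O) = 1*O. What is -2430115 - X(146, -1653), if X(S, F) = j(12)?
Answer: -2430127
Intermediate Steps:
j(O) = O
X(S, F) = 12
-2430115 - X(146, -1653) = -2430115 - 1*12 = -2430115 - 12 = -2430127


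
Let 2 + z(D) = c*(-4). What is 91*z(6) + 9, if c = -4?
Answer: 1283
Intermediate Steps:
z(D) = 14 (z(D) = -2 - 4*(-4) = -2 + 16 = 14)
91*z(6) + 9 = 91*14 + 9 = 1274 + 9 = 1283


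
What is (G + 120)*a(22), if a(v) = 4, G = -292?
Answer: -688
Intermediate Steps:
(G + 120)*a(22) = (-292 + 120)*4 = -172*4 = -688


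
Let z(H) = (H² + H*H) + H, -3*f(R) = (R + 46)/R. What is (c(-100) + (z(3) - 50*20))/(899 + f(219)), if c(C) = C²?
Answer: 5926797/590378 ≈ 10.039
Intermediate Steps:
f(R) = -(46 + R)/(3*R) (f(R) = -(R + 46)/(3*R) = -(46 + R)/(3*R))
z(H) = H + 2*H² (z(H) = (H² + H²) + H = 2*H² + H = H + 2*H²)
(c(-100) + (z(3) - 50*20))/(899 + f(219)) = ((-100)² + (3*(1 + 2*3) - 50*20))/(899 + (⅓)*(-46 - 1*219)/219) = (10000 + (3*(1 + 6) - 1000))/(899 + (⅓)*(1/219)*(-46 - 219)) = (10000 + (3*7 - 1000))/(899 + (⅓)*(1/219)*(-265)) = (10000 + (21 - 1000))/(899 - 265/657) = (10000 - 979)/(590378/657) = 9021*(657/590378) = 5926797/590378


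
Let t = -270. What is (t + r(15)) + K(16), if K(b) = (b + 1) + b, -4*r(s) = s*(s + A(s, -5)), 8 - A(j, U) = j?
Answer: -267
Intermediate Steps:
A(j, U) = 8 - j
r(s) = -2*s (r(s) = -s*(s + (8 - s))/4 = -s*8/4 = -2*s)
K(b) = 1 + 2*b (K(b) = (1 + b) + b = 1 + 2*b)
(t + r(15)) + K(16) = (-270 - 2*15) + (1 + 2*16) = (-270 - 30) + (1 + 32) = -300 + 33 = -267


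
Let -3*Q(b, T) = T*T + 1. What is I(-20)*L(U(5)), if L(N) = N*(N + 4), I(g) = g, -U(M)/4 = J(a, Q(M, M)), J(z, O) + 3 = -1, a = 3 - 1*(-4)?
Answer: -6400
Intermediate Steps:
Q(b, T) = -⅓ - T²/3 (Q(b, T) = -(T*T + 1)/3 = -(T² + 1)/3 = -(1 + T²)/3 = -⅓ - T²/3)
a = 7 (a = 3 + 4 = 7)
J(z, O) = -4 (J(z, O) = -3 - 1 = -4)
U(M) = 16 (U(M) = -4*(-4) = 16)
L(N) = N*(4 + N)
I(-20)*L(U(5)) = -320*(4 + 16) = -320*20 = -20*320 = -6400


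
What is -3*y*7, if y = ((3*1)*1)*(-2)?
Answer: 126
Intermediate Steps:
y = -6 (y = (3*1)*(-2) = 3*(-2) = -6)
-3*y*7 = -3*(-6)*7 = 18*7 = 126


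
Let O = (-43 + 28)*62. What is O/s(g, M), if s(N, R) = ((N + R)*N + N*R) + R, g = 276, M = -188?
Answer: 465/13894 ≈ 0.033468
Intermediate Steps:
O = -930 (O = -15*62 = -930)
s(N, R) = R + N*R + N*(N + R) (s(N, R) = (N*(N + R) + N*R) + R = (N*R + N*(N + R)) + R = R + N*R + N*(N + R))
O/s(g, M) = -930/(-188 + 276² + 2*276*(-188)) = -930/(-188 + 76176 - 103776) = -930/(-27788) = -930*(-1/27788) = 465/13894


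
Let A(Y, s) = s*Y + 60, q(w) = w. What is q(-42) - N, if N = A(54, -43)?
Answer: 2220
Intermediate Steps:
A(Y, s) = 60 + Y*s (A(Y, s) = Y*s + 60 = 60 + Y*s)
N = -2262 (N = 60 + 54*(-43) = 60 - 2322 = -2262)
q(-42) - N = -42 - 1*(-2262) = -42 + 2262 = 2220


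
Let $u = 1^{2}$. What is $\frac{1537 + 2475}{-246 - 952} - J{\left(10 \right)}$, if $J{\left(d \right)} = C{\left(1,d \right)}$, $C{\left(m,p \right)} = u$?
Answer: $- \frac{2605}{599} \approx -4.3489$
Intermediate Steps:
$u = 1$
$C{\left(m,p \right)} = 1$
$J{\left(d \right)} = 1$
$\frac{1537 + 2475}{-246 - 952} - J{\left(10 \right)} = \frac{1537 + 2475}{-246 - 952} - 1 = \frac{4012}{-1198} - 1 = 4012 \left(- \frac{1}{1198}\right) - 1 = - \frac{2006}{599} - 1 = - \frac{2605}{599}$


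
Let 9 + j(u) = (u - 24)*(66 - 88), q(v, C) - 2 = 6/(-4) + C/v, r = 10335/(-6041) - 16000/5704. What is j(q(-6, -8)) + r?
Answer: 6126834023/12921699 ≈ 474.15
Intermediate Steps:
r = -19450855/4307233 (r = 10335*(-1/6041) - 16000*1/5704 = -10335/6041 - 2000/713 = -19450855/4307233 ≈ -4.5159)
q(v, C) = ½ + C/v (q(v, C) = 2 + (6/(-4) + C/v) = 2 + (6*(-¼) + C/v) = 2 + (-3/2 + C/v) = ½ + C/v)
j(u) = 519 - 22*u (j(u) = -9 + (u - 24)*(66 - 88) = -9 + (-24 + u)*(-22) = -9 + (528 - 22*u) = 519 - 22*u)
j(q(-6, -8)) + r = (519 - 22*(-8 + (½)*(-6))/(-6)) - 19450855/4307233 = (519 - (-11)*(-8 - 3)/3) - 19450855/4307233 = (519 - (-11)*(-11)/3) - 19450855/4307233 = (519 - 22*11/6) - 19450855/4307233 = (519 - 121/3) - 19450855/4307233 = 1436/3 - 19450855/4307233 = 6126834023/12921699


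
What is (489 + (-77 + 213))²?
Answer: 390625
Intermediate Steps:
(489 + (-77 + 213))² = (489 + 136)² = 625² = 390625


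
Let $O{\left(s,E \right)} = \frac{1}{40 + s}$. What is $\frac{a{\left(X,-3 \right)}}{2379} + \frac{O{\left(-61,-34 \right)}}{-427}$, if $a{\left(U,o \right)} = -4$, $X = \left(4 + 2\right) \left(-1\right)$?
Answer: $- \frac{1}{637} \approx -0.0015699$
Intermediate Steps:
$X = -6$ ($X = 6 \left(-1\right) = -6$)
$\frac{a{\left(X,-3 \right)}}{2379} + \frac{O{\left(-61,-34 \right)}}{-427} = - \frac{4}{2379} + \frac{1}{\left(40 - 61\right) \left(-427\right)} = \left(-4\right) \frac{1}{2379} + \frac{1}{-21} \left(- \frac{1}{427}\right) = - \frac{4}{2379} - - \frac{1}{8967} = - \frac{4}{2379} + \frac{1}{8967} = - \frac{1}{637}$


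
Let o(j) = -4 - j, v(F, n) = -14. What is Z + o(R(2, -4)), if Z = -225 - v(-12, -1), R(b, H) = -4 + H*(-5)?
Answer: -231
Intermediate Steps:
R(b, H) = -4 - 5*H
Z = -211 (Z = -225 - 1*(-14) = -225 + 14 = -211)
Z + o(R(2, -4)) = -211 + (-4 - (-4 - 5*(-4))) = -211 + (-4 - (-4 + 20)) = -211 + (-4 - 1*16) = -211 + (-4 - 16) = -211 - 20 = -231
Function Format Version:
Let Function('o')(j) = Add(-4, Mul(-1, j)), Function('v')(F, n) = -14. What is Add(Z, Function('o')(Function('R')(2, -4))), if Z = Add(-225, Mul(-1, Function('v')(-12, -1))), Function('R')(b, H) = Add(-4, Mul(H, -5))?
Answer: -231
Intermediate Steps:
Function('R')(b, H) = Add(-4, Mul(-5, H))
Z = -211 (Z = Add(-225, Mul(-1, -14)) = Add(-225, 14) = -211)
Add(Z, Function('o')(Function('R')(2, -4))) = Add(-211, Add(-4, Mul(-1, Add(-4, Mul(-5, -4))))) = Add(-211, Add(-4, Mul(-1, Add(-4, 20)))) = Add(-211, Add(-4, Mul(-1, 16))) = Add(-211, Add(-4, -16)) = Add(-211, -20) = -231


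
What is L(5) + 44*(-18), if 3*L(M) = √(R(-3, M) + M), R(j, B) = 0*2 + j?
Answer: -792 + √2/3 ≈ -791.53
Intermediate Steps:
R(j, B) = j (R(j, B) = 0 + j = j)
L(M) = √(-3 + M)/3
L(5) + 44*(-18) = √(-3 + 5)/3 + 44*(-18) = √2/3 - 792 = -792 + √2/3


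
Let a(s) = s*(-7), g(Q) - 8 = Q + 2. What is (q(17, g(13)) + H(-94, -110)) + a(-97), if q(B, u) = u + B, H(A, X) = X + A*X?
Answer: 10949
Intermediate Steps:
g(Q) = 10 + Q (g(Q) = 8 + (Q + 2) = 8 + (2 + Q) = 10 + Q)
a(s) = -7*s
q(B, u) = B + u
(q(17, g(13)) + H(-94, -110)) + a(-97) = ((17 + (10 + 13)) - 110*(1 - 94)) - 7*(-97) = ((17 + 23) - 110*(-93)) + 679 = (40 + 10230) + 679 = 10270 + 679 = 10949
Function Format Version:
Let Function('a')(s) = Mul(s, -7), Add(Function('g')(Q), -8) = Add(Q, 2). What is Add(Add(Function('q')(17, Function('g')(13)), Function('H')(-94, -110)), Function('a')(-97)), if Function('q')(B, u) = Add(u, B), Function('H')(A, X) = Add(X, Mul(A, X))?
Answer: 10949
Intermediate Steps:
Function('g')(Q) = Add(10, Q) (Function('g')(Q) = Add(8, Add(Q, 2)) = Add(8, Add(2, Q)) = Add(10, Q))
Function('a')(s) = Mul(-7, s)
Function('q')(B, u) = Add(B, u)
Add(Add(Function('q')(17, Function('g')(13)), Function('H')(-94, -110)), Function('a')(-97)) = Add(Add(Add(17, Add(10, 13)), Mul(-110, Add(1, -94))), Mul(-7, -97)) = Add(Add(Add(17, 23), Mul(-110, -93)), 679) = Add(Add(40, 10230), 679) = Add(10270, 679) = 10949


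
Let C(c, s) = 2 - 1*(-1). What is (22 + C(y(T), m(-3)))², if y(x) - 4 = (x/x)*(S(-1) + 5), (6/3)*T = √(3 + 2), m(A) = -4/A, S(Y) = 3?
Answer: 625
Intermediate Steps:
T = √5/2 (T = √(3 + 2)/2 = √5/2 ≈ 1.1180)
y(x) = 12 (y(x) = 4 + (x/x)*(3 + 5) = 4 + 1*8 = 4 + 8 = 12)
C(c, s) = 3 (C(c, s) = 2 + 1 = 3)
(22 + C(y(T), m(-3)))² = (22 + 3)² = 25² = 625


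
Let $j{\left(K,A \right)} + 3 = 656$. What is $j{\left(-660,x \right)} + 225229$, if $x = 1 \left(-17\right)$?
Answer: $225882$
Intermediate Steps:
$x = -17$
$j{\left(K,A \right)} = 653$ ($j{\left(K,A \right)} = -3 + 656 = 653$)
$j{\left(-660,x \right)} + 225229 = 653 + 225229 = 225882$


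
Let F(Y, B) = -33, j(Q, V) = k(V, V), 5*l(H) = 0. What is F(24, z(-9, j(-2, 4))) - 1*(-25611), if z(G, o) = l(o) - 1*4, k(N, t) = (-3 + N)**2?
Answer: 25578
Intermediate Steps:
l(H) = 0 (l(H) = (1/5)*0 = 0)
j(Q, V) = (-3 + V)**2
z(G, o) = -4 (z(G, o) = 0 - 1*4 = 0 - 4 = -4)
F(24, z(-9, j(-2, 4))) - 1*(-25611) = -33 - 1*(-25611) = -33 + 25611 = 25578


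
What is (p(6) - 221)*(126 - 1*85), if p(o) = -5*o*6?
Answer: -16441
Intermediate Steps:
p(o) = -30*o
(p(6) - 221)*(126 - 1*85) = (-30*6 - 221)*(126 - 1*85) = (-180 - 221)*(126 - 85) = -401*41 = -16441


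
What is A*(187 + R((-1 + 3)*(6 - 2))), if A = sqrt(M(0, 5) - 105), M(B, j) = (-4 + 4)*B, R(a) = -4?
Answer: 183*I*sqrt(105) ≈ 1875.2*I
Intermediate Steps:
M(B, j) = 0 (M(B, j) = 0*B = 0)
A = I*sqrt(105) (A = sqrt(0 - 105) = sqrt(-105) = I*sqrt(105) ≈ 10.247*I)
A*(187 + R((-1 + 3)*(6 - 2))) = (I*sqrt(105))*(187 - 4) = (I*sqrt(105))*183 = 183*I*sqrt(105)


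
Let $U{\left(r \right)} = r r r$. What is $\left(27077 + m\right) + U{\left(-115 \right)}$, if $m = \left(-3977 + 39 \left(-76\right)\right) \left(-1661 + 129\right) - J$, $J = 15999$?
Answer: $9123815$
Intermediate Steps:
$U{\left(r \right)} = r^{3}$ ($U{\left(r \right)} = r^{2} r = r^{3}$)
$m = 10617613$ ($m = \left(-3977 + 39 \left(-76\right)\right) \left(-1661 + 129\right) - 15999 = \left(-3977 - 2964\right) \left(-1532\right) - 15999 = \left(-6941\right) \left(-1532\right) - 15999 = 10633612 - 15999 = 10617613$)
$\left(27077 + m\right) + U{\left(-115 \right)} = \left(27077 + 10617613\right) + \left(-115\right)^{3} = 10644690 - 1520875 = 9123815$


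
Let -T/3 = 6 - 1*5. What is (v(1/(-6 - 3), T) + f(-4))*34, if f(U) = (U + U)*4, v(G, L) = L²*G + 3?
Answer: -1020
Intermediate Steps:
T = -3 (T = -3*(6 - 1*5) = -3*(6 - 5) = -3*1 = -3)
v(G, L) = 3 + G*L² (v(G, L) = G*L² + 3 = 3 + G*L²)
f(U) = 8*U (f(U) = (2*U)*4 = 8*U)
(v(1/(-6 - 3), T) + f(-4))*34 = ((3 + (-3)²/(-6 - 3)) + 8*(-4))*34 = ((3 + 9/(-9)) - 32)*34 = ((3 - ⅑*9) - 32)*34 = ((3 - 1) - 32)*34 = (2 - 32)*34 = -30*34 = -1020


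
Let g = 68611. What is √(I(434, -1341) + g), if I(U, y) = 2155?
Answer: √70766 ≈ 266.02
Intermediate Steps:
√(I(434, -1341) + g) = √(2155 + 68611) = √70766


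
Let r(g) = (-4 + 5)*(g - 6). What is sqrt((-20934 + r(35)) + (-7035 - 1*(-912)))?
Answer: 2*I*sqrt(6757) ≈ 164.4*I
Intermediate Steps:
r(g) = -6 + g (r(g) = 1*(-6 + g) = -6 + g)
sqrt((-20934 + r(35)) + (-7035 - 1*(-912))) = sqrt((-20934 + (-6 + 35)) + (-7035 - 1*(-912))) = sqrt((-20934 + 29) + (-7035 + 912)) = sqrt(-20905 - 6123) = sqrt(-27028) = 2*I*sqrt(6757)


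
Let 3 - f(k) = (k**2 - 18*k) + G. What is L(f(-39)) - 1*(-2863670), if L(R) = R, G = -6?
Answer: 2861456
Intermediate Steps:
f(k) = 9 - k**2 + 18*k (f(k) = 3 - ((k**2 - 18*k) - 6) = 3 - (-6 + k**2 - 18*k) = 3 + (6 - k**2 + 18*k) = 9 - k**2 + 18*k)
L(f(-39)) - 1*(-2863670) = (9 - 1*(-39)**2 + 18*(-39)) - 1*(-2863670) = (9 - 1*1521 - 702) + 2863670 = (9 - 1521 - 702) + 2863670 = -2214 + 2863670 = 2861456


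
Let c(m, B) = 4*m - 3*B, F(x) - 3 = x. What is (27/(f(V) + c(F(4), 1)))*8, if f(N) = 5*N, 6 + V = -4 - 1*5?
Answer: -108/25 ≈ -4.3200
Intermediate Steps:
F(x) = 3 + x
V = -15 (V = -6 + (-4 - 1*5) = -6 + (-4 - 5) = -6 - 9 = -15)
c(m, B) = -3*B + 4*m
(27/(f(V) + c(F(4), 1)))*8 = (27/(5*(-15) + (-3*1 + 4*(3 + 4))))*8 = (27/(-75 + (-3 + 4*7)))*8 = (27/(-75 + (-3 + 28)))*8 = (27/(-75 + 25))*8 = (27/(-50))*8 = -1/50*27*8 = -27/50*8 = -108/25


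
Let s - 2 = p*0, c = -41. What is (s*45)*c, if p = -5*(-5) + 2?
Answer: -3690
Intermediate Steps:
p = 27 (p = 25 + 2 = 27)
s = 2 (s = 2 + 27*0 = 2 + 0 = 2)
(s*45)*c = (2*45)*(-41) = 90*(-41) = -3690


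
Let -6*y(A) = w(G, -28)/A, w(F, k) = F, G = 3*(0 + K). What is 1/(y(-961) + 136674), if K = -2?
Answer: 961/131343713 ≈ 7.3167e-6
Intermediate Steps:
G = -6 (G = 3*(0 - 2) = 3*(-2) = -6)
y(A) = 1/A (y(A) = -(-1)/A = 1/A)
1/(y(-961) + 136674) = 1/(1/(-961) + 136674) = 1/(-1/961 + 136674) = 1/(131343713/961) = 961/131343713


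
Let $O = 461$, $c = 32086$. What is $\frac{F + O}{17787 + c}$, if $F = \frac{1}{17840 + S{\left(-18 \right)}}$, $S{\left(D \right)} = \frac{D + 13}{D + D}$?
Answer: $\frac{296074981}{32030684885} \approx 0.0092435$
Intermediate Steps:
$S{\left(D \right)} = \frac{13 + D}{2 D}$
$F = \frac{36}{642245}$ ($F = \frac{1}{17840 + \frac{13 - 18}{2 \left(-18\right)}} = \frac{1}{17840 + \frac{1}{2} \left(- \frac{1}{18}\right) \left(-5\right)} = \frac{1}{17840 + \frac{5}{36}} = \frac{1}{\frac{642245}{36}} = \frac{36}{642245} \approx 5.6053 \cdot 10^{-5}$)
$\frac{F + O}{17787 + c} = \frac{\frac{36}{642245} + 461}{17787 + 32086} = \frac{296074981}{642245 \cdot 49873} = \frac{296074981}{642245} \cdot \frac{1}{49873} = \frac{296074981}{32030684885}$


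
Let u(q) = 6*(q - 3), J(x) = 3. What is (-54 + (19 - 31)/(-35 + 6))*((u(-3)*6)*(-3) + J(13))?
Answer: -1011654/29 ≈ -34885.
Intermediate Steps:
u(q) = -18 + 6*q (u(q) = 6*(-3 + q) = -18 + 6*q)
(-54 + (19 - 31)/(-35 + 6))*((u(-3)*6)*(-3) + J(13)) = (-54 + (19 - 31)/(-35 + 6))*(((-18 + 6*(-3))*6)*(-3) + 3) = (-54 - 12/(-29))*(((-18 - 18)*6)*(-3) + 3) = (-54 - 12*(-1/29))*(-36*6*(-3) + 3) = (-54 + 12/29)*(-216*(-3) + 3) = -1554*(648 + 3)/29 = -1554/29*651 = -1011654/29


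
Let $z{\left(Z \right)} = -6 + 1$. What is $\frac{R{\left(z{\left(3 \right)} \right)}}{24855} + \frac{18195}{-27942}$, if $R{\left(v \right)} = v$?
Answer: $- \frac{30158429}{46299894} \approx -0.65137$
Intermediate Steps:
$z{\left(Z \right)} = -5$
$\frac{R{\left(z{\left(3 \right)} \right)}}{24855} + \frac{18195}{-27942} = - \frac{5}{24855} + \frac{18195}{-27942} = \left(-5\right) \frac{1}{24855} + 18195 \left(- \frac{1}{27942}\right) = - \frac{1}{4971} - \frac{6065}{9314} = - \frac{30158429}{46299894}$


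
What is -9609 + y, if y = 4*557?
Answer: -7381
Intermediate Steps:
y = 2228
-9609 + y = -9609 + 2228 = -7381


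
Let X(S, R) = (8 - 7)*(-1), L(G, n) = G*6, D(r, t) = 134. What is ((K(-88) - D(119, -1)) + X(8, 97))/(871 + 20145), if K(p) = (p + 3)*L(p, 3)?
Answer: 44745/21016 ≈ 2.1291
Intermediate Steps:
L(G, n) = 6*G
X(S, R) = -1 (X(S, R) = 1*(-1) = -1)
K(p) = 6*p*(3 + p) (K(p) = (p + 3)*(6*p) = (3 + p)*(6*p) = 6*p*(3 + p))
((K(-88) - D(119, -1)) + X(8, 97))/(871 + 20145) = ((6*(-88)*(3 - 88) - 1*134) - 1)/(871 + 20145) = ((6*(-88)*(-85) - 134) - 1)/21016 = ((44880 - 134) - 1)*(1/21016) = (44746 - 1)*(1/21016) = 44745*(1/21016) = 44745/21016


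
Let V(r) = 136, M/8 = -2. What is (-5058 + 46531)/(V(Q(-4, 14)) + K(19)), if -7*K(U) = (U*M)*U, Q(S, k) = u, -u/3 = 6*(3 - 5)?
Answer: 290311/6728 ≈ 43.150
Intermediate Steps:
M = -16 (M = 8*(-2) = -16)
u = 36 (u = -18*(3 - 5) = -18*(-2) = -3*(-12) = 36)
Q(S, k) = 36
K(U) = 16*U²/7 (K(U) = -U*(-16)*U/7 = -(-16*U)*U/7 = -(-16)*U²/7 = 16*U²/7)
(-5058 + 46531)/(V(Q(-4, 14)) + K(19)) = (-5058 + 46531)/(136 + (16/7)*19²) = 41473/(136 + (16/7)*361) = 41473/(136 + 5776/7) = 41473/(6728/7) = 41473*(7/6728) = 290311/6728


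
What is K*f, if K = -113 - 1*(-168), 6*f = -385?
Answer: -21175/6 ≈ -3529.2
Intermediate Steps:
f = -385/6 (f = (⅙)*(-385) = -385/6 ≈ -64.167)
K = 55 (K = -113 + 168 = 55)
K*f = 55*(-385/6) = -21175/6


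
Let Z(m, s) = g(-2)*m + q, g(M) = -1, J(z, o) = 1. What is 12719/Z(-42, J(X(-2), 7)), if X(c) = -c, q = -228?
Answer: -12719/186 ≈ -68.382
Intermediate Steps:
Z(m, s) = -228 - m (Z(m, s) = -m - 228 = -228 - m)
12719/Z(-42, J(X(-2), 7)) = 12719/(-228 - 1*(-42)) = 12719/(-228 + 42) = 12719/(-186) = 12719*(-1/186) = -12719/186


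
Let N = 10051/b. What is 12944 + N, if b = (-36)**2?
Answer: 16785475/1296 ≈ 12952.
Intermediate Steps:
b = 1296
N = 10051/1296 ≈ 7.7554
12944 + N = 12944 + 10051/1296 = 16785475/1296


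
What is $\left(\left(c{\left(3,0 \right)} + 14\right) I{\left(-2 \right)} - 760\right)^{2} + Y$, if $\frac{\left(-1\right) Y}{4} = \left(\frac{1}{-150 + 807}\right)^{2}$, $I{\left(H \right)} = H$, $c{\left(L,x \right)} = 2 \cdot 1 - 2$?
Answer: $\frac{268029856652}{431649} \approx 6.2094 \cdot 10^{5}$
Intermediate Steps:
$c{\left(L,x \right)} = 0$ ($c{\left(L,x \right)} = 2 - 2 = 0$)
$Y = - \frac{4}{431649}$ ($Y = - 4 \left(\frac{1}{-150 + 807}\right)^{2} = - 4 \left(\frac{1}{657}\right)^{2} = - \frac{4}{431649} \approx -9.2668 \cdot 10^{-6}$)
$\left(\left(c{\left(3,0 \right)} + 14\right) I{\left(-2 \right)} - 760\right)^{2} + Y = \left(\left(0 + 14\right) \left(-2\right) - 760\right)^{2} - \frac{4}{431649} = \left(14 \left(-2\right) - 760\right)^{2} - \frac{4}{431649} = \left(-28 - 760\right)^{2} - \frac{4}{431649} = \left(-788\right)^{2} - \frac{4}{431649} = 620944 - \frac{4}{431649} = \frac{268029856652}{431649}$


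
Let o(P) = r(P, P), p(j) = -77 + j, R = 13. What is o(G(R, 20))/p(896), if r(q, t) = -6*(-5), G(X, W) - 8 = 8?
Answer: 10/273 ≈ 0.036630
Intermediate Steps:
G(X, W) = 16 (G(X, W) = 8 + 8 = 16)
r(q, t) = 30
o(P) = 30
o(G(R, 20))/p(896) = 30/(-77 + 896) = 30/819 = 30*(1/819) = 10/273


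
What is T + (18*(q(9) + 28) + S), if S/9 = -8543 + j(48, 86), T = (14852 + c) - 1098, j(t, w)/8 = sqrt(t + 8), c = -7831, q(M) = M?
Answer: -70298 + 144*sqrt(14) ≈ -69759.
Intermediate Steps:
j(t, w) = 8*sqrt(8 + t) (j(t, w) = 8*sqrt(t + 8) = 8*sqrt(8 + t))
T = 5923 (T = (14852 - 7831) - 1098 = 7021 - 1098 = 5923)
S = -76887 + 144*sqrt(14) (S = 9*(-8543 + 8*sqrt(8 + 48)) = 9*(-8543 + 8*sqrt(56)) = 9*(-8543 + 8*(2*sqrt(14))) = 9*(-8543 + 16*sqrt(14)) = -76887 + 144*sqrt(14) ≈ -76348.)
T + (18*(q(9) + 28) + S) = 5923 + (18*(9 + 28) + (-76887 + 144*sqrt(14))) = 5923 + (18*37 + (-76887 + 144*sqrt(14))) = 5923 + (666 + (-76887 + 144*sqrt(14))) = 5923 + (-76221 + 144*sqrt(14)) = -70298 + 144*sqrt(14)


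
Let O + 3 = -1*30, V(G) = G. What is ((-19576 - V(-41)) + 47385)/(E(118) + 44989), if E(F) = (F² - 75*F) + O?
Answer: 2785/5003 ≈ 0.55667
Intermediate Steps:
O = -33 (O = -3 - 1*30 = -3 - 30 = -33)
E(F) = -33 + F² - 75*F (E(F) = (F² - 75*F) - 33 = -33 + F² - 75*F)
((-19576 - V(-41)) + 47385)/(E(118) + 44989) = ((-19576 - 1*(-41)) + 47385)/((-33 + 118² - 75*118) + 44989) = ((-19576 + 41) + 47385)/((-33 + 13924 - 8850) + 44989) = (-19535 + 47385)/(5041 + 44989) = 27850/50030 = 27850*(1/50030) = 2785/5003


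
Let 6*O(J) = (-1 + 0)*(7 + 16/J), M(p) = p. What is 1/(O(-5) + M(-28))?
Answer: -30/859 ≈ -0.034924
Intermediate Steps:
O(J) = -7/6 - 8/(3*J) (O(J) = ((-1 + 0)*(7 + 16/J))/6 = (-(7 + 16/J))/6 = (-7 - 16/J)/6 = -7/6 - 8/(3*J))
1/(O(-5) + M(-28)) = 1/((1/6)*(-16 - 7*(-5))/(-5) - 28) = 1/((1/6)*(-1/5)*(-16 + 35) - 28) = 1/((1/6)*(-1/5)*19 - 28) = 1/(-19/30 - 28) = 1/(-859/30) = -30/859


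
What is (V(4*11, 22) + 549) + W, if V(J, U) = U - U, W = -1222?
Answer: -673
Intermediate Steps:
V(J, U) = 0
(V(4*11, 22) + 549) + W = (0 + 549) - 1222 = 549 - 1222 = -673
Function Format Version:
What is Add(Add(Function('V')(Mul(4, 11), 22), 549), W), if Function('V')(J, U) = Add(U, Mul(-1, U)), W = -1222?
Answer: -673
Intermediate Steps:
Function('V')(J, U) = 0
Add(Add(Function('V')(Mul(4, 11), 22), 549), W) = Add(Add(0, 549), -1222) = Add(549, -1222) = -673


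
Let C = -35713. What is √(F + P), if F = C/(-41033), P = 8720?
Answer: 13*√86883971761/41033 ≈ 93.386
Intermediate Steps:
F = 35713/41033 (F = -35713/(-41033) = -35713*(-1/41033) = 35713/41033 ≈ 0.87035)
√(F + P) = √(35713/41033 + 8720) = √(357843473/41033) = 13*√86883971761/41033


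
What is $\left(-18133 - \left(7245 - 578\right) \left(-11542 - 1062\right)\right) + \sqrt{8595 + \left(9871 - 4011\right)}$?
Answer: $84012735 + 7 \sqrt{295} \approx 8.4013 \cdot 10^{7}$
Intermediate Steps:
$\left(-18133 - \left(7245 - 578\right) \left(-11542 - 1062\right)\right) + \sqrt{8595 + \left(9871 - 4011\right)} = \left(-18133 - 6667 \left(-12604\right)\right) + \sqrt{8595 + 5860} = \left(-18133 - -84030868\right) + \sqrt{14455} = \left(-18133 + 84030868\right) + 7 \sqrt{295} = 84012735 + 7 \sqrt{295}$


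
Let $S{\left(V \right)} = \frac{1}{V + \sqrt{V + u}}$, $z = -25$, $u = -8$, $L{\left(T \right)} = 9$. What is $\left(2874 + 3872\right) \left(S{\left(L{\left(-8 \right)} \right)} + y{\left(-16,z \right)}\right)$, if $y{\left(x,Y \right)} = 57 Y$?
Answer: $- \frac{48061877}{5} \approx -9.6124 \cdot 10^{6}$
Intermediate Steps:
$S{\left(V \right)} = \frac{1}{V + \sqrt{-8 + V}}$ ($S{\left(V \right)} = \frac{1}{V + \sqrt{V - 8}} = \frac{1}{V + \sqrt{-8 + V}}$)
$\left(2874 + 3872\right) \left(S{\left(L{\left(-8 \right)} \right)} + y{\left(-16,z \right)}\right) = \left(2874 + 3872\right) \left(\frac{1}{9 + \sqrt{-8 + 9}} + 57 \left(-25\right)\right) = 6746 \left(\frac{1}{9 + \sqrt{1}} - 1425\right) = 6746 \left(\frac{1}{9 + 1} - 1425\right) = 6746 \left(\frac{1}{10} - 1425\right) = 6746 \left(- \frac{14249}{10}\right) = - \frac{48061877}{5}$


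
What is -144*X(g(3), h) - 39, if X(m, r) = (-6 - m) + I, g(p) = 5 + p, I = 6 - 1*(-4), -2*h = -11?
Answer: 537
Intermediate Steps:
h = 11/2 (h = -½*(-11) = 11/2 ≈ 5.5000)
I = 10 (I = 6 + 4 = 10)
X(m, r) = 4 - m (X(m, r) = (-6 - m) + 10 = 4 - m)
-144*X(g(3), h) - 39 = -144*(4 - (5 + 3)) - 39 = -144*(4 - 1*8) - 39 = -144*(4 - 8) - 39 = -144*(-4) - 39 = 576 - 39 = 537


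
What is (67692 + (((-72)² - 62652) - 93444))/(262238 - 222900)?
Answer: -41610/19669 ≈ -2.1155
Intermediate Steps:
(67692 + (((-72)² - 62652) - 93444))/(262238 - 222900) = (67692 + ((5184 - 62652) - 93444))/39338 = (67692 + (-57468 - 93444))*(1/39338) = (67692 - 150912)*(1/39338) = -83220*1/39338 = -41610/19669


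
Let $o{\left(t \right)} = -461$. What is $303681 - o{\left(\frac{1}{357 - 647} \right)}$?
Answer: $304142$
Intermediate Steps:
$303681 - o{\left(\frac{1}{357 - 647} \right)} = 303681 - -461 = 303681 + 461 = 304142$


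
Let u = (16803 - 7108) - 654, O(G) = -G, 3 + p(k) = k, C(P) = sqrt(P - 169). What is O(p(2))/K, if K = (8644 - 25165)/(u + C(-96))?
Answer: -9041/16521 - I*sqrt(265)/16521 ≈ -0.54724 - 0.00098534*I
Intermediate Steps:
C(P) = sqrt(-169 + P)
p(k) = -3 + k
u = 9041 (u = 9695 - 654 = 9041)
K = -16521/(9041 + I*sqrt(265)) (K = (8644 - 25165)/(9041 + sqrt(-169 - 96)) = -16521/(9041 + sqrt(-265)) = -16521/(9041 + I*sqrt(265)) ≈ -1.8273 + 0.0032902*I)
O(p(2))/K = (-(-3 + 2))/(-149366361/81739946 + 16521*I*sqrt(265)/81739946) = (-1*(-1))/(-149366361/81739946 + 16521*I*sqrt(265)/81739946) = 1/(-149366361/81739946 + 16521*I*sqrt(265)/81739946)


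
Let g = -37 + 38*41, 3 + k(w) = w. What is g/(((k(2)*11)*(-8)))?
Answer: 1521/88 ≈ 17.284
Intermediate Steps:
k(w) = -3 + w
g = 1521 (g = -37 + 1558 = 1521)
g/(((k(2)*11)*(-8))) = 1521/((((-3 + 2)*11)*(-8))) = 1521/((-1*11*(-8))) = 1521/((-11*(-8))) = 1521/88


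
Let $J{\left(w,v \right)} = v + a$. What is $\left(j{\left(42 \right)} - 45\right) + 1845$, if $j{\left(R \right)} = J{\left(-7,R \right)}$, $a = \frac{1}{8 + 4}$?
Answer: $\frac{22105}{12} \approx 1842.1$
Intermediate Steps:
$a = \frac{1}{12} \approx 0.083333$
$J{\left(w,v \right)} = \frac{1}{12} + v$ ($J{\left(w,v \right)} = v + \frac{1}{12} = \frac{1}{12} + v$)
$j{\left(R \right)} = \frac{1}{12} + R$
$\left(j{\left(42 \right)} - 45\right) + 1845 = \left(\left(\frac{1}{12} + 42\right) - 45\right) + 1845 = \left(\frac{505}{12} - 45\right) + 1845 = - \frac{35}{12} + 1845 = \frac{22105}{12}$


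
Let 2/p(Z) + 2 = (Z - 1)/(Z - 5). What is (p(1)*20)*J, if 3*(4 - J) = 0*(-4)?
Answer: -80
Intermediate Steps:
p(Z) = 2/(-2 + (-1 + Z)/(-5 + Z)) (p(Z) = 2/(-2 + (Z - 1)/(Z - 5)) = 2/(-2 + (-1 + Z)/(-5 + Z)))
J = 4 (J = 4 - 0*(-4) = 4 - 1/3*0 = 4 + 0 = 4)
(p(1)*20)*J = ((2*(5 - 1*1)/(-9 + 1))*20)*4 = ((2*(5 - 1)/(-8))*20)*4 = ((2*(-1/8)*4)*20)*4 = -1*20*4 = -20*4 = -80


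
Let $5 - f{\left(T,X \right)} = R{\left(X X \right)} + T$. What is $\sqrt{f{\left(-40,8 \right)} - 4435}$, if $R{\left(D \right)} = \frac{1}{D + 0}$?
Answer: $\frac{i \sqrt{280961}}{8} \approx 66.257 i$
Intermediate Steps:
$R{\left(D \right)} = \frac{1}{D}$
$f{\left(T,X \right)} = 5 - T - \frac{1}{X^{2}}$ ($f{\left(T,X \right)} = 5 - \left(\frac{1}{X X} + T\right) = 5 - \left(\frac{1}{X^{2}} + T\right) = 5 - \left(T + \frac{1}{X^{2}}\right) = 5 - T - \frac{1}{X^{2}}$)
$\sqrt{f{\left(-40,8 \right)} - 4435} = \sqrt{\left(5 - -40 - \frac{1}{64}\right) - 4435} = \sqrt{\left(5 + 40 - \frac{1}{64}\right) - 4435} = \sqrt{\frac{2879}{64} - 4435} = \sqrt{- \frac{280961}{64}} = \frac{i \sqrt{280961}}{8}$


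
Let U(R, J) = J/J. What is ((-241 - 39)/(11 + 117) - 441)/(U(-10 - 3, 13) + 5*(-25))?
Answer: 7091/1984 ≈ 3.5741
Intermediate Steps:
U(R, J) = 1
((-241 - 39)/(11 + 117) - 441)/(U(-10 - 3, 13) + 5*(-25)) = ((-241 - 39)/(11 + 117) - 441)/(1 + 5*(-25)) = (-280/128 - 441)/(1 - 125) = (-280*1/128 - 441)/(-124) = (-35/16 - 441)*(-1/124) = -7091/16*(-1/124) = 7091/1984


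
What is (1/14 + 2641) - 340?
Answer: 32215/14 ≈ 2301.1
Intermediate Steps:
(1/14 + 2641) - 340 = 36975/14 - 340 = 32215/14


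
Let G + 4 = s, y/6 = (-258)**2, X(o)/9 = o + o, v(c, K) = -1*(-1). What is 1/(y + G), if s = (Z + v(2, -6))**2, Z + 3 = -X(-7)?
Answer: 1/414756 ≈ 2.4111e-6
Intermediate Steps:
v(c, K) = 1
X(o) = 18*o (X(o) = 9*(o + o) = 9*(2*o) = 18*o)
y = 399384 (y = 6*(-258)**2 = 6*66564 = 399384)
Z = 123 (Z = -3 - 18*(-7) = -3 - 1*(-126) = -3 + 126 = 123)
s = 15376 (s = (123 + 1)**2 = 124**2 = 15376)
G = 15372 (G = -4 + 15376 = 15372)
1/(y + G) = 1/(399384 + 15372) = 1/414756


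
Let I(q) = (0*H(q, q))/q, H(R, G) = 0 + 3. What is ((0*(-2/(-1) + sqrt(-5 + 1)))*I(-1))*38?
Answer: 0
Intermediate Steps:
H(R, G) = 3
I(q) = 0 (I(q) = (0*3)/q = 0/q = 0)
((0*(-2/(-1) + sqrt(-5 + 1)))*I(-1))*38 = ((0*(-2/(-1) + sqrt(-5 + 1)))*0)*38 = ((0*(-2*(-1) + sqrt(-4)))*0)*38 = ((0*(2 + 2*I))*0)*38 = (0*0)*38 = 0*38 = 0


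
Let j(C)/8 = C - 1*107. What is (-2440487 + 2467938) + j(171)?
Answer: 27963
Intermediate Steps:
j(C) = -856 + 8*C (j(C) = 8*(C - 1*107) = 8*(C - 107) = 8*(-107 + C) = -856 + 8*C)
(-2440487 + 2467938) + j(171) = (-2440487 + 2467938) + (-856 + 8*171) = 27451 + (-856 + 1368) = 27451 + 512 = 27963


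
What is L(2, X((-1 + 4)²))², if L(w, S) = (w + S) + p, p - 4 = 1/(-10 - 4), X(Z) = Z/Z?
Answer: 9409/196 ≈ 48.005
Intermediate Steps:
X(Z) = 1
p = 55/14 (p = 4 + 1/(-10 - 4) = 4 + 1/(-14) = 4 - 1/14 = 55/14 ≈ 3.9286)
L(w, S) = 55/14 + S + w (L(w, S) = (w + S) + 55/14 = (S + w) + 55/14 = 55/14 + S + w)
L(2, X((-1 + 4)²))² = (55/14 + 1 + 2)² = (97/14)² = 9409/196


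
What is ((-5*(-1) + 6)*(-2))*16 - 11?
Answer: -363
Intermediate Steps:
((-5*(-1) + 6)*(-2))*16 - 11 = ((5 + 6)*(-2))*16 - 11 = (11*(-2))*16 - 11 = -22*16 - 11 = -352 - 11 = -363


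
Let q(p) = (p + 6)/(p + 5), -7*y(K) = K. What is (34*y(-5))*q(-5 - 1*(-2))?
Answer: 255/7 ≈ 36.429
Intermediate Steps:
y(K) = -K/7
q(p) = (6 + p)/(5 + p)
(34*y(-5))*q(-5 - 1*(-2)) = (34*(-⅐*(-5)))*((6 + (-5 - 1*(-2)))/(5 + (-5 - 1*(-2)))) = (34*(5/7))*((6 + (-5 + 2))/(5 + (-5 + 2))) = 170*((6 - 3)/(5 - 3))/7 = 170*(3/2)/7 = 170*((½)*3)/7 = (170/7)*(3/2) = 255/7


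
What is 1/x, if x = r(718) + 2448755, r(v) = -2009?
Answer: 1/2446746 ≈ 4.0871e-7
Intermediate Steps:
x = 2446746 (x = -2009 + 2448755 = 2446746)
1/x = 1/2446746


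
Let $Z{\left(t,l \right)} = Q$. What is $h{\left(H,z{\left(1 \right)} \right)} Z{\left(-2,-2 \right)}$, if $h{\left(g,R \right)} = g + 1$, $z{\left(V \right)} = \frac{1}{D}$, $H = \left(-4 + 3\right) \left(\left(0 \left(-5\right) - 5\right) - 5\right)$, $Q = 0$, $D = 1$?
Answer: $0$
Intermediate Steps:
$Z{\left(t,l \right)} = 0$
$H = 10$ ($H = - (\left(0 - 5\right) - 5) = - (-5 - 5) = \left(-1\right) \left(-10\right) = 10$)
$z{\left(V \right)} = 1$ ($z{\left(V \right)} = 1^{-1} = 1$)
$h{\left(g,R \right)} = 1 + g$
$h{\left(H,z{\left(1 \right)} \right)} Z{\left(-2,-2 \right)} = \left(1 + 10\right) 0 = 11 \cdot 0 = 0$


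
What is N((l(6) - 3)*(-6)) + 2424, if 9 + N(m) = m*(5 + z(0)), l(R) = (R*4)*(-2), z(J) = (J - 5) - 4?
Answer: 1191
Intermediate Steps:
z(J) = -9 + J (z(J) = (-5 + J) - 4 = -9 + J)
l(R) = -8*R (l(R) = (4*R)*(-2) = -8*R)
N(m) = -9 - 4*m (N(m) = -9 + m*(5 + (-9 + 0)) = -9 + m*(5 - 9) = -9 + m*(-4) = -9 - 4*m)
N((l(6) - 3)*(-6)) + 2424 = (-9 - 4*(-8*6 - 3)*(-6)) + 2424 = (-9 - 4*(-48 - 3)*(-6)) + 2424 = (-9 - (-204)*(-6)) + 2424 = (-9 - 4*306) + 2424 = (-9 - 1224) + 2424 = -1233 + 2424 = 1191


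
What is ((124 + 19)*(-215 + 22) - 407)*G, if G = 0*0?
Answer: 0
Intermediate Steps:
G = 0
((124 + 19)*(-215 + 22) - 407)*G = ((124 + 19)*(-215 + 22) - 407)*0 = (143*(-193) - 407)*0 = (-27599 - 407)*0 = -28006*0 = 0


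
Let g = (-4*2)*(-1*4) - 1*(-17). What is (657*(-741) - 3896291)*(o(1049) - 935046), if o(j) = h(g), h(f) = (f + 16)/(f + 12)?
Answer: 250003719633848/61 ≈ 4.0984e+12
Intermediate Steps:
g = 49 (g = -8*(-4) + 17 = 32 + 17 = 49)
h(f) = (16 + f)/(12 + f)
o(j) = 65/61 (o(j) = (16 + 49)/(12 + 49) = 65/61)
(657*(-741) - 3896291)*(o(1049) - 935046) = (657*(-741) - 3896291)*(65/61 - 935046) = (-486837 - 3896291)*(-57037741/61) = -4383128*(-57037741/61) = 250003719633848/61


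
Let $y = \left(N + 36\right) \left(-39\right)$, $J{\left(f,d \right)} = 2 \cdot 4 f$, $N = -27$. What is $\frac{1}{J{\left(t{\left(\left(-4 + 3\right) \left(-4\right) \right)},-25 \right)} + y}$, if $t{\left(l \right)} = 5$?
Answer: $- \frac{1}{311} \approx -0.0032154$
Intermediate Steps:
$J{\left(f,d \right)} = 8 f$
$y = -351$ ($y = \left(-27 + 36\right) \left(-39\right) = 9 \left(-39\right) = -351$)
$\frac{1}{J{\left(t{\left(\left(-4 + 3\right) \left(-4\right) \right)},-25 \right)} + y} = \frac{1}{8 \cdot 5 - 351} = \frac{1}{40 - 351} = \frac{1}{-311} = - \frac{1}{311}$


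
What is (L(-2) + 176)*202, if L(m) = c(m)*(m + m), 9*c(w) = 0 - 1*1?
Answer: 320776/9 ≈ 35642.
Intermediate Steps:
c(w) = -⅑ (c(w) = (0 - 1*1)/9 = (0 - 1)/9 = (⅑)*(-1) = -⅑)
L(m) = -2*m/9 (L(m) = -(m + m)/9 = -2*m/9)
(L(-2) + 176)*202 = (-2/9*(-2) + 176)*202 = (4/9 + 176)*202 = (1588/9)*202 = 320776/9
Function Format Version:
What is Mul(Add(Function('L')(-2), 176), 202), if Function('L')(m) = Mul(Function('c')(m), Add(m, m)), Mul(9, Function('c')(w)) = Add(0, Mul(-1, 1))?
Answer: Rational(320776, 9) ≈ 35642.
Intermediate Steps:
Function('c')(w) = Rational(-1, 9) (Function('c')(w) = Mul(Rational(1, 9), Add(0, Mul(-1, 1))) = Mul(Rational(1, 9), Add(0, -1)) = Mul(Rational(1, 9), -1) = Rational(-1, 9))
Function('L')(m) = Mul(Rational(-2, 9), m) (Function('L')(m) = Mul(Rational(-1, 9), Add(m, m)) = Mul(Rational(-1, 9), Mul(2, m)) = Mul(Rational(-2, 9), m))
Mul(Add(Function('L')(-2), 176), 202) = Mul(Add(Mul(Rational(-2, 9), -2), 176), 202) = Mul(Add(Rational(4, 9), 176), 202) = Mul(Rational(1588, 9), 202) = Rational(320776, 9)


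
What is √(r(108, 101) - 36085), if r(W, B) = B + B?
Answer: 9*I*√443 ≈ 189.43*I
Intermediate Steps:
r(W, B) = 2*B
√(r(108, 101) - 36085) = √(2*101 - 36085) = √(202 - 36085) = √(-35883) = 9*I*√443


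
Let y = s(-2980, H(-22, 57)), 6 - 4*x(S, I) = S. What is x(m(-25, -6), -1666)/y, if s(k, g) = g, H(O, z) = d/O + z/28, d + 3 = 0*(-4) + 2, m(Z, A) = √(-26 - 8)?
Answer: 462/641 - 77*I*√34/641 ≈ 0.72075 - 0.70044*I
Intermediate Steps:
m(Z, A) = I*√34 (m(Z, A) = √(-34) = I*√34)
x(S, I) = 3/2 - S/4
d = -1 (d = -3 + (0*(-4) + 2) = -3 + (0 + 2) = -3 + 2 = -1)
H(O, z) = -1/O + z/28
y = 641/308 (y = -1/(-22) + (1/28)*57 = -1*(-1/22) + 57/28 = 1/22 + 57/28 = 641/308 ≈ 2.0812)
x(m(-25, -6), -1666)/y = (3/2 - I*√34/4)/(641/308) = (3/2 - I*√34/4)*(308/641) = 462/641 - 77*I*√34/641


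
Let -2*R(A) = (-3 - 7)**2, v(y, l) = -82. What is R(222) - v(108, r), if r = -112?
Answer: 32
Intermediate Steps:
R(A) = -50 (R(A) = -(-3 - 7)**2/2 = -1/2*(-10)**2 = -1/2*100 = -50)
R(222) - v(108, r) = -50 - 1*(-82) = -50 + 82 = 32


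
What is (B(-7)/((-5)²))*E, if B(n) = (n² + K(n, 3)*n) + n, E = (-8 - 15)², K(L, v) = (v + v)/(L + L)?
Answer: 4761/5 ≈ 952.20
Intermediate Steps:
K(L, v) = v/L (K(L, v) = (2*v)/((2*L)) = (2*v)*(1/(2*L)) = v/L)
E = 529 (E = (-23)² = 529)
B(n) = 3 + n + n² (B(n) = (n² + (3/n)*n) + n = (n² + 3) + n = (3 + n²) + n = 3 + n + n²)
(B(-7)/((-5)²))*E = ((3 - 7*(1 - 7))/((-5)²))*529 = ((3 - 7*(-6))/25)*529 = ((3 + 42)*(1/25))*529 = (45*(1/25))*529 = (9/5)*529 = 4761/5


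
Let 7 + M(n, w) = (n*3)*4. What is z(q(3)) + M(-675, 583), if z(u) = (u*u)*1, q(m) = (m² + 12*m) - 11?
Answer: -6951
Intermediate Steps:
q(m) = -11 + m² + 12*m
z(u) = u² (z(u) = u²*1 = u²)
M(n, w) = -7 + 12*n (M(n, w) = -7 + (n*3)*4 = -7 + (3*n)*4 = -7 + 12*n)
z(q(3)) + M(-675, 583) = (-11 + 3² + 12*3)² + (-7 + 12*(-675)) = (-11 + 9 + 36)² + (-7 - 8100) = 34² - 8107 = 1156 - 8107 = -6951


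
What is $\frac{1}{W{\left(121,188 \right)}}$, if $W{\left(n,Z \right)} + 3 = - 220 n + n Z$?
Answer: $- \frac{1}{3875} \approx -0.00025806$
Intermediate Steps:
$W{\left(n,Z \right)} = -3 - 220 n + Z n$ ($W{\left(n,Z \right)} = -3 + \left(- 220 n + n Z\right) = -3 + \left(- 220 n + Z n\right) = -3 - 220 n + Z n$)
$\frac{1}{W{\left(121,188 \right)}} = \frac{1}{-3 - 26620 + 188 \cdot 121} = \frac{1}{-3 - 26620 + 22748} = \frac{1}{-3875} = - \frac{1}{3875}$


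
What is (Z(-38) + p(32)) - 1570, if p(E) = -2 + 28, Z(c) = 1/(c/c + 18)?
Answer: -29335/19 ≈ -1543.9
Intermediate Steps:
Z(c) = 1/19 (Z(c) = 1/(1 + 18) = 1/19)
p(E) = 26
(Z(-38) + p(32)) - 1570 = (1/19 + 26) - 1570 = 495/19 - 1570 = -29335/19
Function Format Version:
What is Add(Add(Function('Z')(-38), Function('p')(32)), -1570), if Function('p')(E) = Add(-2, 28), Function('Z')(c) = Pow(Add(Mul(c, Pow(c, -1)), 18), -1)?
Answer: Rational(-29335, 19) ≈ -1543.9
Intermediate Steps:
Function('Z')(c) = Rational(1, 19) (Function('Z')(c) = Pow(Add(1, 18), -1) = Pow(19, -1) = Rational(1, 19))
Function('p')(E) = 26
Add(Add(Function('Z')(-38), Function('p')(32)), -1570) = Add(Add(Rational(1, 19), 26), -1570) = Add(Rational(495, 19), -1570) = Rational(-29335, 19)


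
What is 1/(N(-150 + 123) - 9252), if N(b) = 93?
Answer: -1/9159 ≈ -0.00010918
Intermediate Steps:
1/(N(-150 + 123) - 9252) = 1/(93 - 9252) = 1/(-9159) = -1/9159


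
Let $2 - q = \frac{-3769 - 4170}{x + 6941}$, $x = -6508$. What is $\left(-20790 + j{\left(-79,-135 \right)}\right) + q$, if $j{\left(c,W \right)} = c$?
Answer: $- \frac{9027472}{433} \approx -20849.0$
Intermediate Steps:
$q = \frac{8805}{433}$ ($q = 2 - \frac{-3769 - 4170}{-6508 + 6941} = 2 - - \frac{7939}{433} = 2 + \frac{7939}{433} = \frac{8805}{433} \approx 20.335$)
$\left(-20790 + j{\left(-79,-135 \right)}\right) + q = \left(-20790 - 79\right) + \frac{8805}{433} = -20869 + \frac{8805}{433} = - \frac{9027472}{433}$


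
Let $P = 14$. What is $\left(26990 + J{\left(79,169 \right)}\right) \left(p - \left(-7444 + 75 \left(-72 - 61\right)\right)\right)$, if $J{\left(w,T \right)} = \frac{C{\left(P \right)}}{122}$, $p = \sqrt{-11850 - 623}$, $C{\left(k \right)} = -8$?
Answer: $\frac{28678397734}{61} + \frac{1646386 i \sqrt{12473}}{61} \approx 4.7014 \cdot 10^{8} + 3.0143 \cdot 10^{6} i$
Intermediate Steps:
$p = i \sqrt{12473}$ ($p = \sqrt{-12473} = i \sqrt{12473} \approx 111.68 i$)
$J{\left(w,T \right)} = - \frac{4}{61}$ ($J{\left(w,T \right)} = - \frac{8}{122} = \left(-8\right) \frac{1}{122} = - \frac{4}{61}$)
$\left(26990 + J{\left(79,169 \right)}\right) \left(p - \left(-7444 + 75 \left(-72 - 61\right)\right)\right) = \left(26990 - \frac{4}{61}\right) \left(i \sqrt{12473} - \left(-7444 + 75 \left(-72 - 61\right)\right)\right) = \frac{1646386 \left(i \sqrt{12473} - \left(-7444 + 75 \left(-133\right)\right)\right)}{61} = \frac{1646386 \left(i \sqrt{12473} + \left(7444 - -9975\right)\right)}{61} = \frac{1646386 \left(i \sqrt{12473} + \left(7444 + 9975\right)\right)}{61} = \frac{1646386 \left(i \sqrt{12473} + 17419\right)}{61} = \frac{1646386 \left(17419 + i \sqrt{12473}\right)}{61} = \frac{28678397734}{61} + \frac{1646386 i \sqrt{12473}}{61}$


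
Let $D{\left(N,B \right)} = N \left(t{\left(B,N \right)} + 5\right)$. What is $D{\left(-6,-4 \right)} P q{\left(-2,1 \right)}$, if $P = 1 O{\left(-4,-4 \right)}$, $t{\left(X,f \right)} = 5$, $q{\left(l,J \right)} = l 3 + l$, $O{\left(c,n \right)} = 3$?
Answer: $1440$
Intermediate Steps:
$q{\left(l,J \right)} = 4 l$ ($q{\left(l,J \right)} = 3 l + l = 4 l$)
$P = 3$ ($P = 1 \cdot 3 = 3$)
$D{\left(N,B \right)} = 10 N$ ($D{\left(N,B \right)} = N \left(5 + 5\right) = N 10 = 10 N$)
$D{\left(-6,-4 \right)} P q{\left(-2,1 \right)} = 10 \left(-6\right) 3 \cdot 4 \left(-2\right) = \left(-60\right) 3 \left(-8\right) = \left(-180\right) \left(-8\right) = 1440$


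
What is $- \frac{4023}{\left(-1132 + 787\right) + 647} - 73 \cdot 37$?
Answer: $- \frac{819725}{302} \approx -2714.3$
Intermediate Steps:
$- \frac{4023}{\left(-1132 + 787\right) + 647} - 73 \cdot 37 = - \frac{4023}{-345 + 647} - 2701 = - \frac{4023}{302} - 2701 = - \frac{819725}{302}$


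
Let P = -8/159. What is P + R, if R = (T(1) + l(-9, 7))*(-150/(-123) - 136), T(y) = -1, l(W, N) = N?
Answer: -5272132/6519 ≈ -808.73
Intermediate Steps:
P = -8/159 (P = -8*1/159 = -8/159 ≈ -0.050314)
R = -33156/41 (R = (-1 + 7)*(-150/(-123) - 136) = 6*(-150*(-1/123) - 136) = 6*(50/41 - 136) = 6*(-5526/41) = -33156/41 ≈ -808.68)
P + R = -8/159 - 33156/41 = -5272132/6519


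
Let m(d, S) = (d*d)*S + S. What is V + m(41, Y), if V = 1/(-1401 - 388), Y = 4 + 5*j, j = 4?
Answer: 72218351/1789 ≈ 40368.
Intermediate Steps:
Y = 24 (Y = 4 + 5*4 = 4 + 20 = 24)
m(d, S) = S + S*d² (m(d, S) = d²*S + S = S*d² + S = S + S*d²)
V = -1/1789 (V = 1/(-1789) = -1/1789 ≈ -0.00055897)
V + m(41, Y) = -1/1789 + 24*(1 + 41²) = -1/1789 + 24*(1 + 1681) = -1/1789 + 24*1682 = -1/1789 + 40368 = 72218351/1789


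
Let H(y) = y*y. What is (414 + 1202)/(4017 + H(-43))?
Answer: 808/2933 ≈ 0.27549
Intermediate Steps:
H(y) = y²
(414 + 1202)/(4017 + H(-43)) = (414 + 1202)/(4017 + (-43)²) = 1616/(4017 + 1849) = 1616/5866 = 1616*(1/5866) = 808/2933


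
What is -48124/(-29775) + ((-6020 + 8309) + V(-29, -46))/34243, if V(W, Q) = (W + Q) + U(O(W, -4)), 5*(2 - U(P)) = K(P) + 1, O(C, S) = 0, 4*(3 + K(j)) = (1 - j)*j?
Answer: 1713903442/1019585325 ≈ 1.6810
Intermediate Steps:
K(j) = -3 + j*(1 - j)/4 (K(j) = -3 + ((1 - j)*j)/4 = -3 + (j*(1 - j))/4 = -3 + j*(1 - j)/4)
U(P) = 12/5 - P/20 + P**2/20 (U(P) = 2 - ((-3 - P**2/4 + P/4) + 1)/5 = 2 - (-2 - P**2/4 + P/4)/5 = 2 + (2/5 - P/20 + P**2/20) = 12/5 - P/20 + P**2/20)
V(W, Q) = 12/5 + Q + W (V(W, Q) = (W + Q) + (12/5 - 1/20*0 + (1/20)*0**2) = (Q + W) + (12/5 + 0 + (1/20)*0) = (Q + W) + (12/5 + 0 + 0) = (Q + W) + 12/5 = 12/5 + Q + W)
-48124/(-29775) + ((-6020 + 8309) + V(-29, -46))/34243 = -48124/(-29775) + ((-6020 + 8309) + (12/5 - 46 - 29))/34243 = -48124*(-1/29775) + (2289 - 363/5)*(1/34243) = 48124/29775 + (11082/5)*(1/34243) = 48124/29775 + 11082/171215 = 1713903442/1019585325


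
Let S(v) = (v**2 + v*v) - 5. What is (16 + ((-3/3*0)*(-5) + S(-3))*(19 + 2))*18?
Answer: 5202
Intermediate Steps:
S(v) = -5 + 2*v**2 (S(v) = (v**2 + v**2) - 5 = 2*v**2 - 5 = -5 + 2*v**2)
(16 + ((-3/3*0)*(-5) + S(-3))*(19 + 2))*18 = (16 + ((-3/3*0)*(-5) + (-5 + 2*(-3)**2))*(19 + 2))*18 = (16 + ((-3*1/3*0)*(-5) + (-5 + 2*9))*21)*18 = (16 + (-1*0*(-5) + (-5 + 18))*21)*18 = (16 + (0*(-5) + 13)*21)*18 = (16 + (0 + 13)*21)*18 = (16 + 13*21)*18 = (16 + 273)*18 = 289*18 = 5202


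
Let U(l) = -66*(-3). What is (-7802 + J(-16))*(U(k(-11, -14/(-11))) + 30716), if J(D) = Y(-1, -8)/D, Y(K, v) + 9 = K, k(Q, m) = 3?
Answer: -964686827/4 ≈ -2.4117e+8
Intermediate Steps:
Y(K, v) = -9 + K
J(D) = -10/D (J(D) = (-9 - 1)/D = -10/D)
U(l) = 198
(-7802 + J(-16))*(U(k(-11, -14/(-11))) + 30716) = (-7802 - 10/(-16))*(198 + 30716) = (-7802 - 10*(-1/16))*30914 = (-7802 + 5/8)*30914 = -62411/8*30914 = -964686827/4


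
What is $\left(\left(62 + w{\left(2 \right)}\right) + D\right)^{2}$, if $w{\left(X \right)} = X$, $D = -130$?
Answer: $4356$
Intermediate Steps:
$\left(\left(62 + w{\left(2 \right)}\right) + D\right)^{2} = \left(\left(62 + 2\right) - 130\right)^{2} = \left(64 - 130\right)^{2} = \left(-66\right)^{2} = 4356$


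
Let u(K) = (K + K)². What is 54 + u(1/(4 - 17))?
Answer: 9130/169 ≈ 54.024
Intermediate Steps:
u(K) = 4*K² (u(K) = (2*K)² = 4*K²)
54 + u(1/(4 - 17)) = 54 + 4*(1/(4 - 17))² = 54 + 4*(1/(-13))² = 54 + 4*(-1/13)² = 54 + 4*(1/169) = 54 + 4/169 = 9130/169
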